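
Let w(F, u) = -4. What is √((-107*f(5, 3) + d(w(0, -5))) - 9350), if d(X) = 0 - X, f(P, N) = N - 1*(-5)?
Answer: I*√10202 ≈ 101.01*I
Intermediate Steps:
f(P, N) = 5 + N (f(P, N) = N + 5 = 5 + N)
d(X) = -X
√((-107*f(5, 3) + d(w(0, -5))) - 9350) = √((-107*(5 + 3) - 1*(-4)) - 9350) = √((-107*8 + 4) - 9350) = √((-856 + 4) - 9350) = √(-852 - 9350) = √(-10202) = I*√10202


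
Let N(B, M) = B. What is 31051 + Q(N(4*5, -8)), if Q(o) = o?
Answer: 31071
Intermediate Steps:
31051 + Q(N(4*5, -8)) = 31051 + 4*5 = 31051 + 20 = 31071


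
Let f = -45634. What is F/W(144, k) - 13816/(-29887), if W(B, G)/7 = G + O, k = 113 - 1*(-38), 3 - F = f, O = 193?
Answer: 127020177/6542536 ≈ 19.415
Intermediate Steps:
F = 45637 (F = 3 - 1*(-45634) = 3 + 45634 = 45637)
k = 151 (k = 113 + 38 = 151)
W(B, G) = 1351 + 7*G (W(B, G) = 7*(G + 193) = 7*(193 + G) = 1351 + 7*G)
F/W(144, k) - 13816/(-29887) = 45637/(1351 + 7*151) - 13816/(-29887) = 45637/(1351 + 1057) - 13816*(-1/29887) = 45637/2408 + 1256/2717 = 127020177/6542536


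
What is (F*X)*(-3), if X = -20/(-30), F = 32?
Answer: -64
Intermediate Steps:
X = ⅔ (X = -20*(-1/30) = ⅔ ≈ 0.66667)
(F*X)*(-3) = (32*(⅔))*(-3) = (64/3)*(-3) = -64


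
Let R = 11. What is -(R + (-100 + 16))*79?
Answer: 5767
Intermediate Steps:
-(R + (-100 + 16))*79 = -(11 + (-100 + 16))*79 = -(11 - 84)*79 = -(-73)*79 = -1*(-5767) = 5767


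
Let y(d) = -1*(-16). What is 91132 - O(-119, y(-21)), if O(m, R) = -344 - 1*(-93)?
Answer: 91383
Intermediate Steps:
y(d) = 16
O(m, R) = -251 (O(m, R) = -344 + 93 = -251)
91132 - O(-119, y(-21)) = 91132 - 1*(-251) = 91132 + 251 = 91383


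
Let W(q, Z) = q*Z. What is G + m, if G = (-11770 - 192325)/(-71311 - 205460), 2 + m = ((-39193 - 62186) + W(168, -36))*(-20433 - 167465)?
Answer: 5586710771268419/276771 ≈ 2.0185e+10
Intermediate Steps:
W(q, Z) = Z*q
m = 20185318444 (m = -2 + ((-39193 - 62186) - 36*168)*(-20433 - 167465) = -2 + (-101379 - 6048)*(-187898) = -2 - 107427*(-187898) = -2 + 20185318446 = 20185318444)
G = 204095/276771 (G = -204095/(-276771) = -204095*(-1/276771) = 204095/276771 ≈ 0.73741)
G + m = 204095/276771 + 20185318444 = 5586710771268419/276771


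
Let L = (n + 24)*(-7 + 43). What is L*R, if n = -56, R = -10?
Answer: 11520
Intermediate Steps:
L = -1152 (L = (-56 + 24)*(-7 + 43) = -32*36 = -1152)
L*R = -1152*(-10) = 11520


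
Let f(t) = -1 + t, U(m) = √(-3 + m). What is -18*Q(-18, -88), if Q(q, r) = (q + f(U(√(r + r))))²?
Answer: -18*(19 - √(-3 + 4*I*√11))² ≈ -4869.2 + 1731.9*I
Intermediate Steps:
Q(q, r) = (-1 + q + √(-3 + √2*√r))² (Q(q, r) = (q + (-1 + √(-3 + √(r + r))))² = (q + (-1 + √(-3 + √(2*r))))² = (q + (-1 + √(-3 + √2*√r)))² = (-1 + q + √(-3 + √2*√r))²)
-18*Q(-18, -88) = -18*(-1 - 18 + √(-3 + √2*√(-88)))² = -18*(-1 - 18 + √(-3 + √2*(2*I*√22)))² = -18*(-1 - 18 + √(-3 + 4*I*√11))² = -18*(-19 + √(-3 + 4*I*√11))²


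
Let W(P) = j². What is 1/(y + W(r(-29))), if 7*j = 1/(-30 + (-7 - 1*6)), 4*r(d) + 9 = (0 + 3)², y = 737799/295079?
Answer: 26734452479/66845622278 ≈ 0.39994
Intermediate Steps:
y = 737799/295079 (y = 737799*(1/295079) = 737799/295079 ≈ 2.5003)
r(d) = 0 (r(d) = -9/4 + (0 + 3)²/4 = -9/4 + (¼)*3² = -9/4 + (¼)*9 = -9/4 + 9/4 = 0)
j = -1/301 (j = 1/(7*(-30 + (-7 - 1*6))) = 1/(7*(-30 + (-7 - 6))) = 1/(7*(-30 - 13)) = (⅐)/(-43) = (⅐)*(-1/43) = -1/301 ≈ -0.0033223)
W(P) = 1/90601 (W(P) = (-1/301)² = 1/90601)
1/(y + W(r(-29))) = 1/(737799/295079 + 1/90601) = 1/(66845622278/26734452479) = 26734452479/66845622278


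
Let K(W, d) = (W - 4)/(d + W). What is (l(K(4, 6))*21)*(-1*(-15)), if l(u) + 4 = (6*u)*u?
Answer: -1260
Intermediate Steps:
K(W, d) = (-4 + W)/(W + d)
l(u) = -4 + 6*u² (l(u) = -4 + (6*u)*u = -4 + 6*u²)
(l(K(4, 6))*21)*(-1*(-15)) = ((-4 + 6*((-4 + 4)/(4 + 6))²)*21)*(-1*(-15)) = ((-4 + 6*(0/10)²)*21)*15 = ((-4 + 6*((⅒)*0)²)*21)*15 = ((-4 + 6*0²)*21)*15 = ((-4 + 6*0)*21)*15 = ((-4 + 0)*21)*15 = -4*21*15 = -84*15 = -1260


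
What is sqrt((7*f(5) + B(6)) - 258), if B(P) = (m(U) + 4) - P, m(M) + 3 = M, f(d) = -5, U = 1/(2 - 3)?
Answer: I*sqrt(299) ≈ 17.292*I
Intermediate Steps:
U = -1 (U = 1/(-1) = -1)
m(M) = -3 + M
B(P) = -P (B(P) = ((-3 - 1) + 4) - P = (-4 + 4) - P = 0 - P = -P)
sqrt((7*f(5) + B(6)) - 258) = sqrt((7*(-5) - 1*6) - 258) = sqrt((-35 - 6) - 258) = sqrt(-41 - 258) = sqrt(-299) = I*sqrt(299)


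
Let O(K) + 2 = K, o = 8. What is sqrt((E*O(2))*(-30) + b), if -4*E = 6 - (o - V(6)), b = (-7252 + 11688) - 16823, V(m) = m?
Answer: I*sqrt(12387) ≈ 111.3*I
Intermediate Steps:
O(K) = -2 + K
b = -12387 (b = 4436 - 16823 = -12387)
E = -1 (E = -(6 - (8 - 1*6))/4 = -(6 - (8 - 6))/4 = -(6 - 1*2)/4 = -(6 - 2)/4 = -1/4*4 = -1)
sqrt((E*O(2))*(-30) + b) = sqrt(-(-2 + 2)*(-30) - 12387) = sqrt(-1*0*(-30) - 12387) = sqrt(0*(-30) - 12387) = sqrt(0 - 12387) = sqrt(-12387) = I*sqrt(12387)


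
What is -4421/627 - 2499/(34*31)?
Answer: -366271/38874 ≈ -9.4220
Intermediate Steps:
-4421/627 - 2499/(34*31) = -4421*1/627 - 2499/1054 = -4421/627 - 2499*1/1054 = -4421/627 - 147/62 = -366271/38874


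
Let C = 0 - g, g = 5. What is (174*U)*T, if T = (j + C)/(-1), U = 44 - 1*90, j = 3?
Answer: -16008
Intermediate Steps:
C = -5 (C = 0 - 1*5 = 0 - 5 = -5)
U = -46 (U = 44 - 90 = -46)
T = 2 (T = (3 - 5)/(-1) = -1*(-2) = 2)
(174*U)*T = (174*(-46))*2 = -8004*2 = -16008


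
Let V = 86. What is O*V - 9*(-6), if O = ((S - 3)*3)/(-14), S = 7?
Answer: -138/7 ≈ -19.714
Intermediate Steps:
O = -6/7 (O = ((7 - 3)*3)/(-14) = (4*3)*(-1/14) = 12*(-1/14) = -6/7 ≈ -0.85714)
O*V - 9*(-6) = -6/7*86 - 9*(-6) = -516/7 + 54 = -138/7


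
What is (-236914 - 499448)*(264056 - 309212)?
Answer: 33251162472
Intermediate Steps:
(-236914 - 499448)*(264056 - 309212) = -736362*(-45156) = 33251162472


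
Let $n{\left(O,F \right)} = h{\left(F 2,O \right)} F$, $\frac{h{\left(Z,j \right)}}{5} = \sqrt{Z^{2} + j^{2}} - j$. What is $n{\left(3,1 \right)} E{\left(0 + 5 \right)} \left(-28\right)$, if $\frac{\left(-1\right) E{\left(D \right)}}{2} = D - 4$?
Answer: $-840 + 280 \sqrt{13} \approx 169.55$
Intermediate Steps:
$h{\left(Z,j \right)} = - 5 j + 5 \sqrt{Z^{2} + j^{2}}$ ($h{\left(Z,j \right)} = 5 \left(\sqrt{Z^{2} + j^{2}} - j\right) = - 5 j + 5 \sqrt{Z^{2} + j^{2}}$)
$n{\left(O,F \right)} = F \left(- 5 O + 5 \sqrt{O^{2} + 4 F^{2}}\right)$ ($n{\left(O,F \right)} = \left(- 5 O + 5 \sqrt{\left(F 2\right)^{2} + O^{2}}\right) F = \left(- 5 O + 5 \sqrt{\left(2 F\right)^{2} + O^{2}}\right) F = \left(- 5 O + 5 \sqrt{4 F^{2} + O^{2}}\right) F = \left(- 5 O + 5 \sqrt{O^{2} + 4 F^{2}}\right) F = F \left(- 5 O + 5 \sqrt{O^{2} + 4 F^{2}}\right)$)
$E{\left(D \right)} = 8 - 2 D$ ($E{\left(D \right)} = - 2 \left(D - 4\right) = - 2 \left(-4 + D\right) = 8 - 2 D$)
$n{\left(3,1 \right)} E{\left(0 + 5 \right)} \left(-28\right) = 5 \cdot 1 \left(\sqrt{3^{2} + 4 \cdot 1^{2}} - 3\right) \left(8 - 2 \left(0 + 5\right)\right) \left(-28\right) = 5 \cdot 1 \left(\sqrt{9 + 4 \cdot 1} - 3\right) \left(8 - 10\right) \left(-28\right) = 5 \cdot 1 \left(\sqrt{9 + 4} - 3\right) \left(8 - 10\right) \left(-28\right) = 5 \cdot 1 \left(\sqrt{13} - 3\right) \left(-2\right) \left(-28\right) = 5 \cdot 1 \left(-3 + \sqrt{13}\right) \left(-2\right) \left(-28\right) = \left(-15 + 5 \sqrt{13}\right) \left(-2\right) \left(-28\right) = \left(30 - 10 \sqrt{13}\right) \left(-28\right) = -840 + 280 \sqrt{13}$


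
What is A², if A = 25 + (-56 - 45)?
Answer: 5776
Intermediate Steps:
A = -76 (A = 25 - 101 = -76)
A² = (-76)² = 5776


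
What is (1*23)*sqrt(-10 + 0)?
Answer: 23*I*sqrt(10) ≈ 72.732*I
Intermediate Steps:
(1*23)*sqrt(-10 + 0) = 23*sqrt(-10) = 23*(I*sqrt(10)) = 23*I*sqrt(10)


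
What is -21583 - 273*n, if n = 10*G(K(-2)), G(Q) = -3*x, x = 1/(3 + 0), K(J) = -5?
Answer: -18853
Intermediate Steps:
x = 1/3 ≈ 0.33333
G(Q) = -1 (G(Q) = -3*1/3 = -1)
n = -10 (n = 10*(-1) = -10)
-21583 - 273*n = -21583 - 273*(-10) = -21583 - 1*(-2730) = -21583 + 2730 = -18853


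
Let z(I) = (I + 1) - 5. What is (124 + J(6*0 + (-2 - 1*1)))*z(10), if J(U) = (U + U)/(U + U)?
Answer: 750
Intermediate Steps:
z(I) = -4 + I (z(I) = (1 + I) - 5 = -4 + I)
J(U) = 1 (J(U) = (2*U)/((2*U)) = (2*U)*(1/(2*U)) = 1)
(124 + J(6*0 + (-2 - 1*1)))*z(10) = (124 + 1)*(-4 + 10) = 125*6 = 750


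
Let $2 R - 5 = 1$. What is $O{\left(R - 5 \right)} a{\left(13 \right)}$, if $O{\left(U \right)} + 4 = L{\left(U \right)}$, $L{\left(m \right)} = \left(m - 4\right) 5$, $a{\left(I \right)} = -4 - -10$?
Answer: $-204$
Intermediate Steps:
$R = 3$ ($R = \frac{5}{2} + \frac{1}{2} \cdot 1 = \frac{5}{2} + \frac{1}{2} = 3$)
$a{\left(I \right)} = 6$ ($a{\left(I \right)} = -4 + 10 = 6$)
$L{\left(m \right)} = -20 + 5 m$ ($L{\left(m \right)} = \left(-4 + m\right) 5 = -20 + 5 m$)
$O{\left(U \right)} = -24 + 5 U$ ($O{\left(U \right)} = -4 + \left(-20 + 5 U\right) = -24 + 5 U$)
$O{\left(R - 5 \right)} a{\left(13 \right)} = \left(-24 + 5 \left(3 - 5\right)\right) 6 = \left(-24 + 5 \left(-2\right)\right) 6 = \left(-24 - 10\right) 6 = \left(-34\right) 6 = -204$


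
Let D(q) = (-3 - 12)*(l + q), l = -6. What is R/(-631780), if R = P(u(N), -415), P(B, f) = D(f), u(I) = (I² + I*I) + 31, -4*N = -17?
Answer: -1263/126356 ≈ -0.0099956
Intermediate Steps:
N = 17/4 (N = -¼*(-17) = 17/4 ≈ 4.2500)
u(I) = 31 + 2*I² (u(I) = (I² + I²) + 31 = 2*I² + 31 = 31 + 2*I²)
D(q) = 90 - 15*q (D(q) = (-3 - 12)*(-6 + q) = -15*(-6 + q) = 90 - 15*q)
P(B, f) = 90 - 15*f
R = 6315 (R = 90 - 15*(-415) = 90 + 6225 = 6315)
R/(-631780) = 6315/(-631780) = 6315*(-1/631780) = -1263/126356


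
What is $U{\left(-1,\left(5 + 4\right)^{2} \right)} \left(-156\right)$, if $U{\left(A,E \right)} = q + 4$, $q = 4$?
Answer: $-1248$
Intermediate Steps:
$U{\left(A,E \right)} = 8$ ($U{\left(A,E \right)} = 4 + 4 = 8$)
$U{\left(-1,\left(5 + 4\right)^{2} \right)} \left(-156\right) = 8 \left(-156\right) = -1248$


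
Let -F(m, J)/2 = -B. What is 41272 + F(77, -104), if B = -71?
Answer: 41130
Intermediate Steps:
F(m, J) = -142 (F(m, J) = -(-2)*(-71) = -2*71 = -142)
41272 + F(77, -104) = 41272 - 142 = 41130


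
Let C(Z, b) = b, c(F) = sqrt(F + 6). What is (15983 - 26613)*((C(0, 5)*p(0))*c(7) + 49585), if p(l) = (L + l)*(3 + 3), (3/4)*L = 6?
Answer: -527088550 - 2551200*sqrt(13) ≈ -5.3629e+8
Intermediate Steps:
L = 8 (L = (4/3)*6 = 8)
p(l) = 48 + 6*l (p(l) = (8 + l)*(3 + 3) = (8 + l)*6 = 48 + 6*l)
c(F) = sqrt(6 + F)
(15983 - 26613)*((C(0, 5)*p(0))*c(7) + 49585) = (15983 - 26613)*((5*(48 + 6*0))*sqrt(6 + 7) + 49585) = -10630*((5*(48 + 0))*sqrt(13) + 49585) = -10630*((5*48)*sqrt(13) + 49585) = -10630*(240*sqrt(13) + 49585) = -10630*(49585 + 240*sqrt(13)) = -527088550 - 2551200*sqrt(13)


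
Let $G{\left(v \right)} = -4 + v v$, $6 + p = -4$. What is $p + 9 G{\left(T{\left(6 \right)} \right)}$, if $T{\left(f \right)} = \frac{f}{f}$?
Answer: $-37$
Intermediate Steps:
$p = -10$ ($p = -6 - 4 = -10$)
$T{\left(f \right)} = 1$
$G{\left(v \right)} = -4 + v^{2}$
$p + 9 G{\left(T{\left(6 \right)} \right)} = -10 + 9 \left(-4 + 1^{2}\right) = -10 + 9 \left(-4 + 1\right) = -10 + 9 \left(-3\right) = -10 - 27 = -37$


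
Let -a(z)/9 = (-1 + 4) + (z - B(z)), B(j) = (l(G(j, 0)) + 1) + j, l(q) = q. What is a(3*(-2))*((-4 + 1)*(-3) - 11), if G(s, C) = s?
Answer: 144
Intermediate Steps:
B(j) = 1 + 2*j (B(j) = (j + 1) + j = (1 + j) + j = 1 + 2*j)
a(z) = -18 + 9*z (a(z) = -9*((-1 + 4) + (z - (1 + 2*z))) = -9*(3 + (z + (-1 - 2*z))) = -9*(3 + (-1 - z)) = -9*(2 - z) = -18 + 9*z)
a(3*(-2))*((-4 + 1)*(-3) - 11) = (-18 + 9*(3*(-2)))*((-4 + 1)*(-3) - 11) = (-18 + 9*(-6))*(-3*(-3) - 11) = (-18 - 54)*(9 - 11) = -72*(-2) = 144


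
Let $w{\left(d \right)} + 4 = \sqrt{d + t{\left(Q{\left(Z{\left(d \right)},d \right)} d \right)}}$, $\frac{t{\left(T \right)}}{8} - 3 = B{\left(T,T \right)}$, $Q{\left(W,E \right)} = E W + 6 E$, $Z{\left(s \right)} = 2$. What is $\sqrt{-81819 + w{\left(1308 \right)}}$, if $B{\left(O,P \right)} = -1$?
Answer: $\sqrt{-81823 + 2 \sqrt{331}} \approx 285.98 i$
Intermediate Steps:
$Q{\left(W,E \right)} = 6 E + E W$
$t{\left(T \right)} = 16$ ($t{\left(T \right)} = 24 + 8 \left(-1\right) = 24 - 8 = 16$)
$w{\left(d \right)} = -4 + \sqrt{16 + d}$ ($w{\left(d \right)} = -4 + \sqrt{d + 16} = -4 + \sqrt{16 + d}$)
$\sqrt{-81819 + w{\left(1308 \right)}} = \sqrt{-81819 - \left(4 - \sqrt{16 + 1308}\right)} = \sqrt{-81819 - \left(4 - \sqrt{1324}\right)} = \sqrt{-81819 - \left(4 - 2 \sqrt{331}\right)} = \sqrt{-81823 + 2 \sqrt{331}}$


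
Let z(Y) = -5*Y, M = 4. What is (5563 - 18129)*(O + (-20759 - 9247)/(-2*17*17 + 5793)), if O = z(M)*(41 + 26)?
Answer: 88189519996/5215 ≈ 1.6911e+7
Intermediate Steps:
O = -1340 (O = (-5*4)*(41 + 26) = -20*67 = -1340)
(5563 - 18129)*(O + (-20759 - 9247)/(-2*17*17 + 5793)) = (5563 - 18129)*(-1340 + (-20759 - 9247)/(-2*17*17 + 5793)) = -12566*(-1340 - 30006/(-34*17 + 5793)) = -12566*(-1340 - 30006/(-578 + 5793)) = -12566*(-1340 - 30006/5215) = -12566*(-7018106/5215) = 88189519996/5215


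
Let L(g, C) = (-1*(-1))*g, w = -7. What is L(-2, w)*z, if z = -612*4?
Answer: 4896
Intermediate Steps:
z = -2448
L(g, C) = g (L(g, C) = 1*g = g)
L(-2, w)*z = -2*(-2448) = 4896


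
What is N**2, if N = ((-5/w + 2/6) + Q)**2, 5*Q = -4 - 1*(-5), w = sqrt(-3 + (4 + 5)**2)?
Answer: 25004521/34222500 - 28312*sqrt(78)/342225 ≈ 1.1582e-6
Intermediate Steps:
w = sqrt(78) (w = sqrt(-3 + 9**2) = sqrt(-3 + 81) = sqrt(78) ≈ 8.8318)
Q = 1/5 (Q = (-4 - 1*(-5))/5 = (-4 + 5)/5 = (1/5)*1 = 1/5 ≈ 0.20000)
N = (8/15 - 5*sqrt(78)/78)**2 (N = ((-5*sqrt(78)/78 + 2/6) + 1/5)**2 = ((-5*sqrt(78)/78 + 2*(1/6)) + 1/5)**2 = ((-5*sqrt(78)/78 + 1/3) + 1/5)**2 = ((1/3 - 5*sqrt(78)/78) + 1/5)**2 = (8/15 - 5*sqrt(78)/78)**2 ≈ 0.0010762)
N**2 = (3539/5850 - 8*sqrt(78)/117)**2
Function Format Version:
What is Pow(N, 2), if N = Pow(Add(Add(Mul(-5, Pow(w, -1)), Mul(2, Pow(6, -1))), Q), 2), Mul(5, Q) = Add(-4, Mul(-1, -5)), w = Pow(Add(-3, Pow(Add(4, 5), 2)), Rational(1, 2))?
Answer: Add(Rational(25004521, 34222500), Mul(Rational(-28312, 342225), Pow(78, Rational(1, 2)))) ≈ 1.1582e-6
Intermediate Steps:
w = Pow(78, Rational(1, 2)) (w = Pow(Add(-3, Pow(9, 2)), Rational(1, 2)) = Pow(Add(-3, 81), Rational(1, 2)) = Pow(78, Rational(1, 2)) ≈ 8.8318)
Q = Rational(1, 5) (Q = Mul(Rational(1, 5), Add(-4, Mul(-1, -5))) = Mul(Rational(1, 5), Add(-4, 5)) = Mul(Rational(1, 5), 1) = Rational(1, 5) ≈ 0.20000)
N = Pow(Add(Rational(8, 15), Mul(Rational(-5, 78), Pow(78, Rational(1, 2)))), 2) (N = Pow(Add(Add(Mul(-5, Pow(Pow(78, Rational(1, 2)), -1)), Mul(2, Pow(6, -1))), Rational(1, 5)), 2) = Pow(Add(Add(Mul(-5, Mul(Rational(1, 78), Pow(78, Rational(1, 2)))), Mul(2, Rational(1, 6))), Rational(1, 5)), 2) = Pow(Add(Add(Mul(Rational(-5, 78), Pow(78, Rational(1, 2))), Rational(1, 3)), Rational(1, 5)), 2) = Pow(Add(Add(Rational(1, 3), Mul(Rational(-5, 78), Pow(78, Rational(1, 2)))), Rational(1, 5)), 2) = Pow(Add(Rational(8, 15), Mul(Rational(-5, 78), Pow(78, Rational(1, 2)))), 2) ≈ 0.0010762)
Pow(N, 2) = Pow(Add(Rational(3539, 5850), Mul(Rational(-8, 117), Pow(78, Rational(1, 2)))), 2)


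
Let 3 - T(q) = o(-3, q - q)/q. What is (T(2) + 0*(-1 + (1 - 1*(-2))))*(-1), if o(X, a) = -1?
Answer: -7/2 ≈ -3.5000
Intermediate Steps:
T(q) = 3 + 1/q (T(q) = 3 - (-1)/q = 3 + 1/q)
(T(2) + 0*(-1 + (1 - 1*(-2))))*(-1) = ((3 + 1/2) + 0*(-1 + (1 - 1*(-2))))*(-1) = ((3 + 1/2) + 0*(-1 + (1 + 2)))*(-1) = (7/2 + 0*(-1 + 3))*(-1) = (7/2 + 0*2)*(-1) = (7/2 + 0)*(-1) = (7/2)*(-1) = -7/2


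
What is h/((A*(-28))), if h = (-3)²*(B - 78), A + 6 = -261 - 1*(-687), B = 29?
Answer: 3/80 ≈ 0.037500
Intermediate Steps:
A = 420 (A = -6 + (-261 - 1*(-687)) = -6 + (-261 + 687) = -6 + 426 = 420)
h = -441 (h = (-3)²*(29 - 78) = 9*(-49) = -441)
h/((A*(-28))) = -441/(420*(-28)) = -441/(-11760) = -441*(-1/11760) = 3/80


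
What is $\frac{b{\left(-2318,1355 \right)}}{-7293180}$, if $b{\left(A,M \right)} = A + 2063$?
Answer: $\frac{17}{486212} \approx 3.4964 \cdot 10^{-5}$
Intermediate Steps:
$b{\left(A,M \right)} = 2063 + A$
$\frac{b{\left(-2318,1355 \right)}}{-7293180} = \frac{2063 - 2318}{-7293180} = \left(-255\right) \left(- \frac{1}{7293180}\right) = \frac{17}{486212}$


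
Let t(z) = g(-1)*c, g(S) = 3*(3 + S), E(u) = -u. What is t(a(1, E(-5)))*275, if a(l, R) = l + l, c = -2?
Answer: -3300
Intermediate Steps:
g(S) = 9 + 3*S
a(l, R) = 2*l
t(z) = -12 (t(z) = (9 + 3*(-1))*(-2) = (9 - 3)*(-2) = 6*(-2) = -12)
t(a(1, E(-5)))*275 = -12*275 = -3300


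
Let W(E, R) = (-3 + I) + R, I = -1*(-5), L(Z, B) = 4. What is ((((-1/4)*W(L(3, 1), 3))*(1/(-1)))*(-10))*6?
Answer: -75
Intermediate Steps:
I = 5
W(E, R) = 2 + R (W(E, R) = (-3 + 5) + R = 2 + R)
((((-1/4)*W(L(3, 1), 3))*(1/(-1)))*(-10))*6 = ((((-1/4)*(2 + 3))*(1/(-1)))*(-10))*6 = (((-1*1/4*5)*(1*(-1)))*(-10))*6 = ((-1/4*5*(-1))*(-10))*6 = (-5/4*(-1)*(-10))*6 = ((5/4)*(-10))*6 = -25/2*6 = -75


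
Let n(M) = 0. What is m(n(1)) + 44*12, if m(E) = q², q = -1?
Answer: 529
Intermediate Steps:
m(E) = 1 (m(E) = (-1)² = 1)
m(n(1)) + 44*12 = 1 + 44*12 = 1 + 528 = 529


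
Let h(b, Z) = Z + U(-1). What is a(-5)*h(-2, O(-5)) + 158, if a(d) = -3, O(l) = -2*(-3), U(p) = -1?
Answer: 143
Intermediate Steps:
O(l) = 6
h(b, Z) = -1 + Z (h(b, Z) = Z - 1 = -1 + Z)
a(-5)*h(-2, O(-5)) + 158 = -3*(-1 + 6) + 158 = -3*5 + 158 = -15 + 158 = 143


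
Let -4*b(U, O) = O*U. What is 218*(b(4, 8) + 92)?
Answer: 18312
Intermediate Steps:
b(U, O) = -O*U/4
218*(b(4, 8) + 92) = 218*(-1/4*8*4 + 92) = 218*(-8 + 92) = 218*84 = 18312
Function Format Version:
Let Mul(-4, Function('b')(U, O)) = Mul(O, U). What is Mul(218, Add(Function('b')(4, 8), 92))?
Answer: 18312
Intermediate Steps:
Function('b')(U, O) = Mul(Rational(-1, 4), O, U) (Function('b')(U, O) = Mul(Rational(-1, 4), Mul(O, U)) = Mul(Rational(-1, 4), O, U))
Mul(218, Add(Function('b')(4, 8), 92)) = Mul(218, Add(Mul(Rational(-1, 4), 8, 4), 92)) = Mul(218, Add(-8, 92)) = Mul(218, 84) = 18312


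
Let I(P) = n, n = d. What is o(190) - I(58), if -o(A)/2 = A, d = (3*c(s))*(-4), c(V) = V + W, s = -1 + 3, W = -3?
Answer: -392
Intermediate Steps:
s = 2
c(V) = -3 + V (c(V) = V - 3 = -3 + V)
d = 12 (d = (3*(-3 + 2))*(-4) = (3*(-1))*(-4) = -3*(-4) = 12)
n = 12
I(P) = 12
o(A) = -2*A
o(190) - I(58) = -2*190 - 1*12 = -380 - 12 = -392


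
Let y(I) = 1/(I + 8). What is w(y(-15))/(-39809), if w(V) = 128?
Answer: -128/39809 ≈ -0.0032154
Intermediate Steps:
y(I) = 1/(8 + I)
w(y(-15))/(-39809) = 128/(-39809) = 128*(-1/39809) = -128/39809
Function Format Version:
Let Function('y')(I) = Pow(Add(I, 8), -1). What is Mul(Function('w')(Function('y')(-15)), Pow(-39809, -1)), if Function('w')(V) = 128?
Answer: Rational(-128, 39809) ≈ -0.0032154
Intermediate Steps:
Function('y')(I) = Pow(Add(8, I), -1)
Mul(Function('w')(Function('y')(-15)), Pow(-39809, -1)) = Mul(128, Pow(-39809, -1)) = Mul(128, Rational(-1, 39809)) = Rational(-128, 39809)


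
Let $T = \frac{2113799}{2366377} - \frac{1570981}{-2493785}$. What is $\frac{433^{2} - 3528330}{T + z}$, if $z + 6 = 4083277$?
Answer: $- \frac{19715089398624000745}{24096352635241522147} \approx -0.81818$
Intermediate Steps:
$z = 4083271$ ($z = -6 + 4083277 = 4083271$)
$T = \frac{8988893545052}{5901235466945}$ ($T = 2113799 \cdot \frac{1}{2366377} - - \frac{1570981}{2493785} = \frac{2113799}{2366377} + \frac{1570981}{2493785} = \frac{8988893545052}{5901235466945} \approx 1.5232$)
$\frac{433^{2} - 3528330}{T + z} = \frac{433^{2} - 3528330}{\frac{8988893545052}{5901235466945} + 4083271} = \frac{187489 - 3528330}{\frac{24096352635241522147}{5901235466945}} = \left(-3340841\right) \frac{5901235466945}{24096352635241522147} = - \frac{19715089398624000745}{24096352635241522147}$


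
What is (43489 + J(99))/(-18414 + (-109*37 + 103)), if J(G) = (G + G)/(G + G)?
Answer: -21745/11172 ≈ -1.9464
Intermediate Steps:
J(G) = 1 (J(G) = (2*G)/((2*G)) = (2*G)*(1/(2*G)) = 1)
(43489 + J(99))/(-18414 + (-109*37 + 103)) = (43489 + 1)/(-18414 + (-109*37 + 103)) = 43490/(-18414 + (-4033 + 103)) = 43490/(-18414 - 3930) = 43490/(-22344) = 43490*(-1/22344) = -21745/11172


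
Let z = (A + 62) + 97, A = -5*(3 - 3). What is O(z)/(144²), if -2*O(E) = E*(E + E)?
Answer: -2809/2304 ≈ -1.2192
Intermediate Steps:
A = 0 (A = -5*0 = 0)
z = 159 (z = (0 + 62) + 97 = 62 + 97 = 159)
O(E) = -E² (O(E) = -E*(E + E)/2 = -E*2*E/2 = -E²)
O(z)/(144²) = (-1*159²)/(144²) = -1*25281/20736 = -25281*1/20736 = -2809/2304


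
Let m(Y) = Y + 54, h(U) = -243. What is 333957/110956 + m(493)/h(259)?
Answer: 20458619/26962308 ≈ 0.75879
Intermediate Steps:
m(Y) = 54 + Y
333957/110956 + m(493)/h(259) = 333957/110956 + (54 + 493)/(-243) = 333957*(1/110956) + 547*(-1/243) = 333957/110956 - 547/243 = 20458619/26962308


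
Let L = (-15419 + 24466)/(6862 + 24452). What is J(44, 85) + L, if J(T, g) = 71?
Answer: 2232341/31314 ≈ 71.289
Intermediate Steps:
L = 9047/31314 ≈ 0.28891
J(44, 85) + L = 71 + 9047/31314 = 2232341/31314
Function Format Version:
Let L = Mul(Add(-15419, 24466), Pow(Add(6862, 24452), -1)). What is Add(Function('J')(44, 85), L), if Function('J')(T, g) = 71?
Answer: Rational(2232341, 31314) ≈ 71.289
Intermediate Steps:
L = Rational(9047, 31314) (L = Mul(9047, Pow(31314, -1)) = Mul(9047, Rational(1, 31314)) = Rational(9047, 31314) ≈ 0.28891)
Add(Function('J')(44, 85), L) = Add(71, Rational(9047, 31314)) = Rational(2232341, 31314)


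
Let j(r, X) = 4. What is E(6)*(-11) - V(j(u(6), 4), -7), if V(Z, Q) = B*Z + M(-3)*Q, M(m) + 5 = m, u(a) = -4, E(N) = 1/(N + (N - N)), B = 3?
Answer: -419/6 ≈ -69.833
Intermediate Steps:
E(N) = 1/N (E(N) = 1/(N + 0) = 1/N)
M(m) = -5 + m
V(Z, Q) = -8*Q + 3*Z (V(Z, Q) = 3*Z + (-5 - 3)*Q = 3*Z - 8*Q = -8*Q + 3*Z)
E(6)*(-11) - V(j(u(6), 4), -7) = -11/6 - (-8*(-7) + 3*4) = (⅙)*(-11) - (56 + 12) = -11/6 - 1*68 = -11/6 - 68 = -419/6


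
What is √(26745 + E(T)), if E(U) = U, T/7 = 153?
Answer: 2*√6954 ≈ 166.78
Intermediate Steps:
T = 1071 (T = 7*153 = 1071)
√(26745 + E(T)) = √(26745 + 1071) = √27816 = 2*√6954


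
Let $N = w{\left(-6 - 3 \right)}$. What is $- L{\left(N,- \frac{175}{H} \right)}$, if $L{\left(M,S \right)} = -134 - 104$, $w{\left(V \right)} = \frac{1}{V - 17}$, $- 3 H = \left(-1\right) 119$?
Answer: $238$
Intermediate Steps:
$H = \frac{119}{3}$ ($H = - \frac{\left(-1\right) 119}{3} = \left(- \frac{1}{3}\right) \left(-119\right) = \frac{119}{3} \approx 39.667$)
$w{\left(V \right)} = \frac{1}{-17 + V}$
$N = - \frac{1}{26}$ ($N = \frac{1}{-17 - 9} = \frac{1}{-26} = - \frac{1}{26} \approx -0.038462$)
$L{\left(M,S \right)} = -238$
$- L{\left(N,- \frac{175}{H} \right)} = \left(-1\right) \left(-238\right) = 238$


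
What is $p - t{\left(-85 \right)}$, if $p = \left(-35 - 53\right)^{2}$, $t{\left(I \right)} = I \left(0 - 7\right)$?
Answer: $7149$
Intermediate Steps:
$t{\left(I \right)} = - 7 I$ ($t{\left(I \right)} = I \left(-7\right) = - 7 I$)
$p = 7744$ ($p = \left(-88\right)^{2} = 7744$)
$p - t{\left(-85 \right)} = 7744 - \left(-7\right) \left(-85\right) = 7744 - 595 = 7149$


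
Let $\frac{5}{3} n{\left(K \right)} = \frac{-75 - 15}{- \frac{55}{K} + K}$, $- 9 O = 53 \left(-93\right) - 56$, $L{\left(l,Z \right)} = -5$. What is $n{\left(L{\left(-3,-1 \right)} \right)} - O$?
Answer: $- \frac{5066}{9} \approx -562.89$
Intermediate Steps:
$O = \frac{4985}{9}$ ($O = - \frac{53 \left(-93\right) - 56}{9} = - \frac{-4929 - 56}{9} = \left(- \frac{1}{9}\right) \left(-4985\right) = \frac{4985}{9} \approx 553.89$)
$n{\left(K \right)} = - \frac{54}{K - \frac{55}{K}}$ ($n{\left(K \right)} = \frac{3 \frac{-75 - 15}{- \frac{55}{K} + K}}{5} = \frac{3 \left(- \frac{90}{K - \frac{55}{K}}\right)}{5} = - \frac{54}{K - \frac{55}{K}}$)
$n{\left(L{\left(-3,-1 \right)} \right)} - O = \left(-54\right) \left(-5\right) \frac{1}{-55 + \left(-5\right)^{2}} - \frac{4985}{9} = \left(-54\right) \left(-5\right) \frac{1}{-55 + 25} - \frac{4985}{9} = \left(-54\right) \left(-5\right) \frac{1}{-30} - \frac{4985}{9} = \left(-54\right) \left(-5\right) \left(- \frac{1}{30}\right) - \frac{4985}{9} = -9 - \frac{4985}{9} = - \frac{5066}{9}$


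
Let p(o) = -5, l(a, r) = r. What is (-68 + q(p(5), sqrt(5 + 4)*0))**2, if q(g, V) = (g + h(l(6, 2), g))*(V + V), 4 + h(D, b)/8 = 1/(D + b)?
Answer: 4624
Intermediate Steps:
h(D, b) = -32 + 8/(D + b)
q(g, V) = 2*V*(g + 8*(-7 - 4*g)/(2 + g)) (q(g, V) = (g + 8*(1 - 4*2 - 4*g)/(2 + g))*(V + V) = (g + 8*(1 - 8 - 4*g)/(2 + g))*(2*V) = (g + 8*(-7 - 4*g)/(2 + g))*(2*V) = 2*V*(g + 8*(-7 - 4*g)/(2 + g)))
(-68 + q(p(5), sqrt(5 + 4)*0))**2 = (-68 + 2*(sqrt(5 + 4)*0)*(-56 + (-5)**2 - 30*(-5))/(2 - 5))**2 = (-68 + 2*(sqrt(9)*0)*(-56 + 25 + 150)/(-3))**2 = (-68 + 2*(3*0)*(-1/3)*119)**2 = (-68 + 2*0*(-1/3)*119)**2 = (-68 + 0)**2 = (-68)**2 = 4624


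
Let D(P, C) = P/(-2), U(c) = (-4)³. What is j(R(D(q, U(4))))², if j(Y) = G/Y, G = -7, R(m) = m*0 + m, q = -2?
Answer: 49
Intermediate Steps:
U(c) = -64
D(P, C) = -P/2 (D(P, C) = P*(-½) = -P/2)
R(m) = m (R(m) = 0 + m = m)
j(Y) = -7/Y
j(R(D(q, U(4))))² = (-7/((-½*(-2))))² = (-7/1)² = (-7*1)² = (-7)² = 49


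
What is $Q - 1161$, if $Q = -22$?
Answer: $-1183$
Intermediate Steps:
$Q - 1161 = -22 - 1161 = -1183$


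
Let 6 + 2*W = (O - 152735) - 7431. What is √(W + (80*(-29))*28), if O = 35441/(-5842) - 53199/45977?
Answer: I*√19781775300274800639/11678158 ≈ 380.85*I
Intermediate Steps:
O = -84359105/11678158 (O = 35441*(-1/5842) - 53199*1/45977 = -35441/5842 - 2313/1999 = -84359105/11678158 ≈ -7.2237)
W = -1870598282281/23356316 (W = -3 + ((-84359105/11678158 - 152735) - 7431)/2 = -3 + (-1783747821235/11678158 - 7431)/2 = -3 + (½)*(-1870528213333/11678158) = -3 - 1870528213333/23356316 = -1870598282281/23356316 ≈ -80090.)
√(W + (80*(-29))*28) = √(-1870598282281/23356316 + (80*(-29))*28) = √(-1870598282281/23356316 - 2320*28) = √(-1870598282281/23356316 - 64960) = √(-3387824569641/23356316) = I*√19781775300274800639/11678158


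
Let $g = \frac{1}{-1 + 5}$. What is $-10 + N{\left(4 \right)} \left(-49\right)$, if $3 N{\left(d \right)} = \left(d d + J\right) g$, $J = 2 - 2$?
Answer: $- \frac{226}{3} \approx -75.333$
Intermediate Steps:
$J = 0$
$g = \frac{1}{4} \approx 0.25$
$N{\left(d \right)} = \frac{d^{2}}{12}$ ($N{\left(d \right)} = \frac{\left(d d + 0\right) \frac{1}{4}}{3} = \frac{\left(d^{2} + 0\right) \frac{1}{4}}{3} = \frac{d^{2} \cdot \frac{1}{4}}{3} = \frac{\frac{1}{4} d^{2}}{3} = \frac{d^{2}}{12}$)
$-10 + N{\left(4 \right)} \left(-49\right) = -10 + \frac{4^{2}}{12} \left(-49\right) = -10 + \frac{1}{12} \cdot 16 \left(-49\right) = -10 + \frac{4}{3} \left(-49\right) = -10 - \frac{196}{3} = - \frac{226}{3}$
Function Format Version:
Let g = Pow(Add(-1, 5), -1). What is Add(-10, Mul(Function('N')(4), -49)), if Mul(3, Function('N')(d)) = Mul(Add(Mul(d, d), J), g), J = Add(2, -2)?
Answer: Rational(-226, 3) ≈ -75.333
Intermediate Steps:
J = 0
g = Rational(1, 4) (g = Pow(4, -1) = Rational(1, 4) ≈ 0.25000)
Function('N')(d) = Mul(Rational(1, 12), Pow(d, 2)) (Function('N')(d) = Mul(Rational(1, 3), Mul(Add(Mul(d, d), 0), Rational(1, 4))) = Mul(Rational(1, 3), Mul(Add(Pow(d, 2), 0), Rational(1, 4))) = Mul(Rational(1, 3), Mul(Pow(d, 2), Rational(1, 4))) = Mul(Rational(1, 3), Mul(Rational(1, 4), Pow(d, 2))) = Mul(Rational(1, 12), Pow(d, 2)))
Add(-10, Mul(Function('N')(4), -49)) = Add(-10, Mul(Mul(Rational(1, 12), Pow(4, 2)), -49)) = Add(-10, Mul(Mul(Rational(1, 12), 16), -49)) = Add(-10, Mul(Rational(4, 3), -49)) = Add(-10, Rational(-196, 3)) = Rational(-226, 3)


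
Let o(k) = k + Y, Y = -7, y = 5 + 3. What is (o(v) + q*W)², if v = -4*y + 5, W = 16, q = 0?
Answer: 1156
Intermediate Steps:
y = 8
v = -27 (v = -4*8 + 5 = -32 + 5 = -27)
o(k) = -7 + k (o(k) = k - 7 = -7 + k)
(o(v) + q*W)² = ((-7 - 27) + 0*16)² = (-34 + 0)² = (-34)² = 1156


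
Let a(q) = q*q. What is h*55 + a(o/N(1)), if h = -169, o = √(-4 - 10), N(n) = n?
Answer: -9309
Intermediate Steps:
o = I*√14 (o = √(-14) = I*√14 ≈ 3.7417*I)
a(q) = q²
h*55 + a(o/N(1)) = -169*55 + ((I*√14)/1)² = -9295 + ((I*√14)*1)² = -9295 + (I*√14)² = -9295 - 14 = -9309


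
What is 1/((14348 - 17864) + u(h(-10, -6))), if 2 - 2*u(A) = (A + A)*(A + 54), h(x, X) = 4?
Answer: -1/3747 ≈ -0.00026688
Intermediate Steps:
u(A) = 1 - A*(54 + A) (u(A) = 1 - (A + A)*(A + 54)/2 = 1 - 2*A*(54 + A)/2 = 1 - A*(54 + A))
1/((14348 - 17864) + u(h(-10, -6))) = 1/((14348 - 17864) + (1 - 1*4² - 54*4)) = 1/(-3516 + (1 - 1*16 - 216)) = 1/(-3516 + (1 - 16 - 216)) = 1/(-3516 - 231) = 1/(-3747) = -1/3747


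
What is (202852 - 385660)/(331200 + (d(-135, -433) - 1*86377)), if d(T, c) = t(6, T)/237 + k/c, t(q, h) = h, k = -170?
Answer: -3126656628/4187327153 ≈ -0.74669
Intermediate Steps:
d(T, c) = -170/c + T/237 (d(T, c) = T/237 - 170/c = -170/c + T/237)
(202852 - 385660)/(331200 + (d(-135, -433) - 1*86377)) = (202852 - 385660)/(331200 + ((-170/(-433) + (1/237)*(-135)) - 1*86377)) = -182808/(331200 + ((-170*(-1/433) - 45/79) - 86377)) = -182808/(331200 + ((170/433 - 45/79) - 86377)) = -182808/(331200 + (-6055/34207 - 86377)) = -182808/(331200 - 2954704094/34207) = -182808/8374654306/34207 = -182808*34207/8374654306 = -3126656628/4187327153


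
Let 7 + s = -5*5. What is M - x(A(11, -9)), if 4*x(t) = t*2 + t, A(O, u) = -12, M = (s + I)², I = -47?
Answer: 6250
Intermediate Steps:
s = -32 (s = -7 - 5*5 = -7 - 25 = -32)
M = 6241 (M = (-32 - 47)² = (-79)² = 6241)
x(t) = 3*t/4 (x(t) = (t*2 + t)/4 = (2*t + t)/4 = (3*t)/4 = 3*t/4)
M - x(A(11, -9)) = 6241 - 3*(-12)/4 = 6241 - 1*(-9) = 6241 + 9 = 6250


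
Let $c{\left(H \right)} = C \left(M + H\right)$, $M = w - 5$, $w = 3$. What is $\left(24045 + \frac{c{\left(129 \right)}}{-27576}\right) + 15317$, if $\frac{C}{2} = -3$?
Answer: $\frac{180907879}{4596} \approx 39362.0$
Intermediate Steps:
$C = -6$ ($C = 2 \left(-3\right) = -6$)
$M = -2$ ($M = 3 - 5 = -2$)
$c{\left(H \right)} = 12 - 6 H$ ($c{\left(H \right)} = - 6 \left(-2 + H\right) = 12 - 6 H$)
$\left(24045 + \frac{c{\left(129 \right)}}{-27576}\right) + 15317 = \left(24045 + \frac{12 - 774}{-27576}\right) + 15317 = \left(24045 + \left(12 - 774\right) \left(- \frac{1}{27576}\right)\right) + 15317 = \left(24045 - - \frac{127}{4596}\right) + 15317 = \left(24045 + \frac{127}{4596}\right) + 15317 = \frac{110510947}{4596} + 15317 = \frac{180907879}{4596}$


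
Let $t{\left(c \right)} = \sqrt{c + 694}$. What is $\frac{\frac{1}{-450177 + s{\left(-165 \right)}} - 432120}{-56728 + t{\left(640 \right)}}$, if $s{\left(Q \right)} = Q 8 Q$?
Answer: $\frac{2848163947471724}{373902104586525} + \frac{100414749241 \sqrt{1334}}{747804209173050} \approx 7.6223$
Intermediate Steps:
$t{\left(c \right)} = \sqrt{694 + c}$
$s{\left(Q \right)} = 8 Q^{2}$ ($s{\left(Q \right)} = 8 Q Q = 8 Q^{2}$)
$\frac{\frac{1}{-450177 + s{\left(-165 \right)}} - 432120}{-56728 + t{\left(640 \right)}} = \frac{\frac{1}{-450177 + 8 \left(-165\right)^{2}} - 432120}{-56728 + \sqrt{694 + 640}} = \frac{\frac{1}{-450177 + 8 \cdot 27225} - 432120}{-56728 + \sqrt{1334}} = \frac{\frac{1}{-450177 + 217800} - 432120}{-56728 + \sqrt{1334}} = \frac{\frac{1}{-232377} - 432120}{-56728 + \sqrt{1334}} = \frac{- \frac{1}{232377} - 432120}{-56728 + \sqrt{1334}} = - \frac{100414749241}{232377 \left(-56728 + \sqrt{1334}\right)}$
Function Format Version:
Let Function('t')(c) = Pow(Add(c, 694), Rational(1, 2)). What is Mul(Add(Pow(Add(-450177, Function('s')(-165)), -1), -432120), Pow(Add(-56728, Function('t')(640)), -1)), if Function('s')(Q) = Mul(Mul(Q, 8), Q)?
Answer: Add(Rational(2848163947471724, 373902104586525), Mul(Rational(100414749241, 747804209173050), Pow(1334, Rational(1, 2)))) ≈ 7.6223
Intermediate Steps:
Function('t')(c) = Pow(Add(694, c), Rational(1, 2))
Function('s')(Q) = Mul(8, Pow(Q, 2)) (Function('s')(Q) = Mul(Mul(8, Q), Q) = Mul(8, Pow(Q, 2)))
Mul(Add(Pow(Add(-450177, Function('s')(-165)), -1), -432120), Pow(Add(-56728, Function('t')(640)), -1)) = Mul(Add(Pow(Add(-450177, Mul(8, Pow(-165, 2))), -1), -432120), Pow(Add(-56728, Pow(Add(694, 640), Rational(1, 2))), -1)) = Mul(Add(Pow(Add(-450177, Mul(8, 27225)), -1), -432120), Pow(Add(-56728, Pow(1334, Rational(1, 2))), -1)) = Mul(Add(Pow(Add(-450177, 217800), -1), -432120), Pow(Add(-56728, Pow(1334, Rational(1, 2))), -1)) = Mul(Add(Pow(-232377, -1), -432120), Pow(Add(-56728, Pow(1334, Rational(1, 2))), -1)) = Mul(Add(Rational(-1, 232377), -432120), Pow(Add(-56728, Pow(1334, Rational(1, 2))), -1)) = Mul(Rational(-100414749241, 232377), Pow(Add(-56728, Pow(1334, Rational(1, 2))), -1))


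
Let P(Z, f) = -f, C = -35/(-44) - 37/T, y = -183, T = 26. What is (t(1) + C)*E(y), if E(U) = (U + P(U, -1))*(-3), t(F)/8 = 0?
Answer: -7539/22 ≈ -342.68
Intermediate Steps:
C = -359/572 (C = -35/(-44) - 37/26 = -35*(-1/44) - 37*1/26 = 35/44 - 37/26 = -359/572 ≈ -0.62762)
t(F) = 0 (t(F) = 8*0 = 0)
E(U) = -3 - 3*U (E(U) = (U - 1*(-1))*(-3) = (U + 1)*(-3) = (1 + U)*(-3) = -3 - 3*U)
(t(1) + C)*E(y) = (0 - 359/572)*(-3 - 3*(-183)) = -359*(-3 + 549)/572 = -359/572*546 = -7539/22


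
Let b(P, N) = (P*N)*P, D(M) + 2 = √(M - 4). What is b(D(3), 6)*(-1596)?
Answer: -28728 + 38304*I ≈ -28728.0 + 38304.0*I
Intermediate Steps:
D(M) = -2 + √(-4 + M) (D(M) = -2 + √(M - 4) = -2 + √(-4 + M))
b(P, N) = N*P² (b(P, N) = (N*P)*P = N*P²)
b(D(3), 6)*(-1596) = (6*(-2 + √(-4 + 3))²)*(-1596) = (6*(-2 + √(-1))²)*(-1596) = (6*(-2 + I)²)*(-1596) = -9576*(-2 + I)²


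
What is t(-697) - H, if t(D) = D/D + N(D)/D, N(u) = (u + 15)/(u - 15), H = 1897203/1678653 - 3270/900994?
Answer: -73415795404123/573836088589356 ≈ -0.12794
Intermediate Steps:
H = 2605320068/2312624283 (H = 1897203*(1/1678653) - 3270*1/900994 = 632401/559551 - 15/4133 = 2605320068/2312624283 ≈ 1.1266)
N(u) = (15 + u)/(-15 + u)
t(D) = 1 + (15 + D)/(D*(-15 + D)) (t(D) = D/D + ((15 + D)/(-15 + D))/D = 1 + (15 + D)/(D*(-15 + D)))
t(-697) - H = (15 - 697 - 697*(-15 - 697))/((-697)*(-15 - 697)) - 1*2605320068/2312624283 = -1/697*(15 - 697 - 697*(-712))/(-712) - 2605320068/2312624283 = -1/697*(-1/712)*(15 - 697 + 496264) - 2605320068/2312624283 = -1/697*(-1/712)*495582 - 2605320068/2312624283 = 247791/248132 - 2605320068/2312624283 = -73415795404123/573836088589356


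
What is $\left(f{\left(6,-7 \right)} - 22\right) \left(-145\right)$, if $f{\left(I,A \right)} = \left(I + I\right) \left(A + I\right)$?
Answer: $4930$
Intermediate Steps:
$f{\left(I,A \right)} = 2 I \left(A + I\right)$
$\left(f{\left(6,-7 \right)} - 22\right) \left(-145\right) = \left(2 \cdot 6 \left(-7 + 6\right) - 22\right) \left(-145\right) = \left(2 \cdot 6 \left(-1\right) - 22\right) \left(-145\right) = \left(-12 - 22\right) \left(-145\right) = \left(-34\right) \left(-145\right) = 4930$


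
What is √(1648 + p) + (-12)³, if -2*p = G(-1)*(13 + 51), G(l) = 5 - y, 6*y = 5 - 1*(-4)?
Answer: -1728 + 16*√6 ≈ -1688.8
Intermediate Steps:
y = 3/2 (y = (5 - 1*(-4))/6 = (5 + 4)/6 = (⅙)*9 = 3/2 ≈ 1.5000)
G(l) = 7/2 (G(l) = 5 - 1*3/2 = 5 - 3/2 = 7/2)
p = -112 (p = -7*(13 + 51)/4 = -7*64/4 = -½*224 = -112)
√(1648 + p) + (-12)³ = √(1648 - 112) + (-12)³ = √1536 - 1728 = 16*√6 - 1728 = -1728 + 16*√6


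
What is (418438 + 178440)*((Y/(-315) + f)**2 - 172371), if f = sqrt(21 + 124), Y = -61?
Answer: -10200120441235262/99225 + 72819116*sqrt(145)/315 ≈ -1.0280e+11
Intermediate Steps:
f = sqrt(145) ≈ 12.042
(418438 + 178440)*((Y/(-315) + f)**2 - 172371) = (418438 + 178440)*((-61/(-315) + sqrt(145))**2 - 172371) = 596878*((-61*(-1/315) + sqrt(145))**2 - 172371) = 596878*((61/315 + sqrt(145))**2 - 172371) = 596878*(-172371 + (61/315 + sqrt(145))**2) = -102884457738 + 596878*(61/315 + sqrt(145))**2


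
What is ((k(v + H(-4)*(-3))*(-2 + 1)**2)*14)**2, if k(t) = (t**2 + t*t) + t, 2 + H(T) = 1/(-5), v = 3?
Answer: 4606608384/625 ≈ 7.3706e+6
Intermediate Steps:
H(T) = -11/5 (H(T) = -2 + 1/(-5) = -2 - 1/5 = -11/5)
k(t) = t + 2*t**2 (k(t) = (t**2 + t**2) + t = 2*t**2 + t = t + 2*t**2)
((k(v + H(-4)*(-3))*(-2 + 1)**2)*14)**2 = ((((3 - 11/5*(-3))*(1 + 2*(3 - 11/5*(-3))))*(-2 + 1)**2)*14)**2 = ((((3 + 33/5)*(1 + 2*(3 + 33/5)))*(-1)**2)*14)**2 = (((48*(1 + 2*(48/5))/5)*1)*14)**2 = (((48*(1 + 96/5)/5)*1)*14)**2 = ((((48/5)*(101/5))*1)*14)**2 = (((4848/25)*1)*14)**2 = ((4848/25)*14)**2 = (67872/25)**2 = 4606608384/625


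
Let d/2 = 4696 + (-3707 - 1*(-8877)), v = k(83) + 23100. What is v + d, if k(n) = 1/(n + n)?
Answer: 7110113/166 ≈ 42832.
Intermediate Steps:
k(n) = 1/(2*n)
v = 3834601/166 (v = (1/2)/83 + 23100 = (1/2)*(1/83) + 23100 = 1/166 + 23100 = 3834601/166 ≈ 23100.)
d = 19732 (d = 2*(4696 + (-3707 - 1*(-8877))) = 2*(4696 + (-3707 + 8877)) = 2*(4696 + 5170) = 2*9866 = 19732)
v + d = 3834601/166 + 19732 = 7110113/166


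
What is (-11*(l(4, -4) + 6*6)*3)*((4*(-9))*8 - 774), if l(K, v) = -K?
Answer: 1121472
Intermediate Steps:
(-11*(l(4, -4) + 6*6)*3)*((4*(-9))*8 - 774) = (-11*(-1*4 + 6*6)*3)*((4*(-9))*8 - 774) = (-11*(-4 + 36)*3)*(-36*8 - 774) = (-11*32*3)*(-288 - 774) = -352*3*(-1062) = -1056*(-1062) = 1121472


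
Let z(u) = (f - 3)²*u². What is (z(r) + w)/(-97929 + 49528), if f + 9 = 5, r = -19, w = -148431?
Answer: 130742/48401 ≈ 2.7012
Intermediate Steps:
f = -4 (f = -9 + 5 = -4)
z(u) = 49*u² (z(u) = (-4 - 3)²*u² = (-7)²*u² = 49*u²)
(z(r) + w)/(-97929 + 49528) = (49*(-19)² - 148431)/(-97929 + 49528) = (49*361 - 148431)/(-48401) = (17689 - 148431)*(-1/48401) = -130742*(-1/48401) = 130742/48401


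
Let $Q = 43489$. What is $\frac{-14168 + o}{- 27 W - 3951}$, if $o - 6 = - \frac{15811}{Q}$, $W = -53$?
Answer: $\frac{205302343}{36530760} \approx 5.62$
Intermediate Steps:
$o = \frac{245123}{43489}$ ($o = 6 - \frac{15811}{43489} = \frac{245123}{43489} \approx 5.6364$)
$\frac{-14168 + o}{- 27 W - 3951} = \frac{-14168 + \frac{245123}{43489}}{\left(-27\right) \left(-53\right) - 3951} = - \frac{615907029}{43489 \left(1431 - 3951\right)} = - \frac{615907029}{43489 \left(-2520\right)} = \left(- \frac{615907029}{43489}\right) \left(- \frac{1}{2520}\right) = \frac{205302343}{36530760}$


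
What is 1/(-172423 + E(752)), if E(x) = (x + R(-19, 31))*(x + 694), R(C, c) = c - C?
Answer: 1/987269 ≈ 1.0129e-6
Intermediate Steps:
E(x) = (50 + x)*(694 + x) (E(x) = (x + (31 - 1*(-19)))*(x + 694) = (x + (31 + 19))*(694 + x) = (x + 50)*(694 + x) = (50 + x)*(694 + x))
1/(-172423 + E(752)) = 1/(-172423 + (34700 + 752² + 744*752)) = 1/(-172423 + (34700 + 565504 + 559488)) = 1/(-172423 + 1159692) = 1/987269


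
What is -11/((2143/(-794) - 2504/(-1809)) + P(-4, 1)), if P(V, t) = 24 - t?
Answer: -15799806/31147447 ≈ -0.50726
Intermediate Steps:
-11/((2143/(-794) - 2504/(-1809)) + P(-4, 1)) = -11/((2143/(-794) - 2504/(-1809)) + (24 - 1*1)) = -11/((2143*(-1/794) - 2504*(-1/1809)) + (24 - 1)) = -11/((-2143/794 + 2504/1809) + 23) = -11/(-1888511/1436346 + 23) = -11/31147447/1436346 = -11*1436346/31147447 = -15799806/31147447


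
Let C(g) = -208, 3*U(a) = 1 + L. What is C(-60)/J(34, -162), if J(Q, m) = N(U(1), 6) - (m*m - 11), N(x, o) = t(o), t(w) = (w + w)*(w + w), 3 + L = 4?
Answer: 208/26089 ≈ 0.0079727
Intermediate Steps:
L = 1 (L = -3 + 4 = 1)
U(a) = 2/3 (U(a) = (1 + 1)/3 = (1/3)*2 = 2/3)
t(w) = 4*w**2 (t(w) = (2*w)*(2*w) = 4*w**2)
N(x, o) = 4*o**2
J(Q, m) = 155 - m**2 (J(Q, m) = 4*6**2 - (m*m - 11) = 4*36 - (m**2 - 11) = 144 - (-11 + m**2) = 144 + (11 - m**2) = 155 - m**2)
C(-60)/J(34, -162) = -208/(155 - 1*(-162)**2) = -208/(155 - 1*26244) = -208/(155 - 26244) = -208/(-26089) = -208*(-1/26089) = 208/26089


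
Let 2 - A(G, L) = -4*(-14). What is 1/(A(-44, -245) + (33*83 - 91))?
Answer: 1/2594 ≈ 0.00038551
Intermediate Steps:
A(G, L) = -54 (A(G, L) = 2 - (-4)*(-14) = 2 - 1*56 = 2 - 56 = -54)
1/(A(-44, -245) + (33*83 - 91)) = 1/(-54 + (33*83 - 91)) = 1/(-54 + (2739 - 91)) = 1/(-54 + 2648) = 1/2594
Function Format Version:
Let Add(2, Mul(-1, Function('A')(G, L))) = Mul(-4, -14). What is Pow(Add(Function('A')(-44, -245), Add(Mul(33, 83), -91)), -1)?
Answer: Rational(1, 2594) ≈ 0.00038551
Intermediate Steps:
Function('A')(G, L) = -54 (Function('A')(G, L) = Add(2, Mul(-1, Mul(-4, -14))) = Add(2, Mul(-1, 56)) = Add(2, -56) = -54)
Pow(Add(Function('A')(-44, -245), Add(Mul(33, 83), -91)), -1) = Pow(Add(-54, Add(Mul(33, 83), -91)), -1) = Pow(Add(-54, Add(2739, -91)), -1) = Pow(Add(-54, 2648), -1) = Pow(2594, -1) = Rational(1, 2594)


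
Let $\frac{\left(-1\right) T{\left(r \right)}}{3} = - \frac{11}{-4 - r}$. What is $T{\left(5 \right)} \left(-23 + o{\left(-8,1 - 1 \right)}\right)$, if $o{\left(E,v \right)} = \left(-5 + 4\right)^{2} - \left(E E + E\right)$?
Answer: $286$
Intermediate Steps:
$o{\left(E,v \right)} = 1 - E - E^{2}$ ($o{\left(E,v \right)} = \left(-1\right)^{2} - \left(E^{2} + E\right) = 1 - \left(E + E^{2}\right) = 1 - E - E^{2}$)
$T{\left(r \right)} = \frac{33}{-4 - r}$ ($T{\left(r \right)} = - 3 \left(- \frac{11}{-4 - r}\right) = \frac{33}{-4 - r}$)
$T{\left(5 \right)} \left(-23 + o{\left(-8,1 - 1 \right)}\right) = - \frac{33}{4 + 5} \left(-23 - 55\right) = - \frac{33}{9} \left(-23 + \left(1 + 8 - 64\right)\right) = \left(-33\right) \frac{1}{9} \left(-23 + \left(1 + 8 - 64\right)\right) = - \frac{11 \left(-23 - 55\right)}{3} = \left(- \frac{11}{3}\right) \left(-78\right) = 286$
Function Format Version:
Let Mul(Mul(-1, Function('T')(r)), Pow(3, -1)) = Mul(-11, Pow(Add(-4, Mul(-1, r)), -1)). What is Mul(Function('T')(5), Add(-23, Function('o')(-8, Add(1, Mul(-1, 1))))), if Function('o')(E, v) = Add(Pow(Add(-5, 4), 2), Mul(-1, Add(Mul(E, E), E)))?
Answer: 286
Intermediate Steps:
Function('o')(E, v) = Add(1, Mul(-1, E), Mul(-1, Pow(E, 2))) (Function('o')(E, v) = Add(Pow(-1, 2), Mul(-1, Add(Pow(E, 2), E))) = Add(1, Mul(-1, Add(E, Pow(E, 2)))) = Add(1, Add(Mul(-1, E), Mul(-1, Pow(E, 2)))) = Add(1, Mul(-1, E), Mul(-1, Pow(E, 2))))
Function('T')(r) = Mul(33, Pow(Add(-4, Mul(-1, r)), -1)) (Function('T')(r) = Mul(-3, Mul(-11, Pow(Add(-4, Mul(-1, r)), -1))) = Mul(33, Pow(Add(-4, Mul(-1, r)), -1)))
Mul(Function('T')(5), Add(-23, Function('o')(-8, Add(1, Mul(-1, 1))))) = Mul(Mul(-33, Pow(Add(4, 5), -1)), Add(-23, Add(1, Mul(-1, -8), Mul(-1, Pow(-8, 2))))) = Mul(Mul(-33, Pow(9, -1)), Add(-23, Add(1, 8, Mul(-1, 64)))) = Mul(Mul(-33, Rational(1, 9)), Add(-23, Add(1, 8, -64))) = Mul(Rational(-11, 3), Add(-23, -55)) = Mul(Rational(-11, 3), -78) = 286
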